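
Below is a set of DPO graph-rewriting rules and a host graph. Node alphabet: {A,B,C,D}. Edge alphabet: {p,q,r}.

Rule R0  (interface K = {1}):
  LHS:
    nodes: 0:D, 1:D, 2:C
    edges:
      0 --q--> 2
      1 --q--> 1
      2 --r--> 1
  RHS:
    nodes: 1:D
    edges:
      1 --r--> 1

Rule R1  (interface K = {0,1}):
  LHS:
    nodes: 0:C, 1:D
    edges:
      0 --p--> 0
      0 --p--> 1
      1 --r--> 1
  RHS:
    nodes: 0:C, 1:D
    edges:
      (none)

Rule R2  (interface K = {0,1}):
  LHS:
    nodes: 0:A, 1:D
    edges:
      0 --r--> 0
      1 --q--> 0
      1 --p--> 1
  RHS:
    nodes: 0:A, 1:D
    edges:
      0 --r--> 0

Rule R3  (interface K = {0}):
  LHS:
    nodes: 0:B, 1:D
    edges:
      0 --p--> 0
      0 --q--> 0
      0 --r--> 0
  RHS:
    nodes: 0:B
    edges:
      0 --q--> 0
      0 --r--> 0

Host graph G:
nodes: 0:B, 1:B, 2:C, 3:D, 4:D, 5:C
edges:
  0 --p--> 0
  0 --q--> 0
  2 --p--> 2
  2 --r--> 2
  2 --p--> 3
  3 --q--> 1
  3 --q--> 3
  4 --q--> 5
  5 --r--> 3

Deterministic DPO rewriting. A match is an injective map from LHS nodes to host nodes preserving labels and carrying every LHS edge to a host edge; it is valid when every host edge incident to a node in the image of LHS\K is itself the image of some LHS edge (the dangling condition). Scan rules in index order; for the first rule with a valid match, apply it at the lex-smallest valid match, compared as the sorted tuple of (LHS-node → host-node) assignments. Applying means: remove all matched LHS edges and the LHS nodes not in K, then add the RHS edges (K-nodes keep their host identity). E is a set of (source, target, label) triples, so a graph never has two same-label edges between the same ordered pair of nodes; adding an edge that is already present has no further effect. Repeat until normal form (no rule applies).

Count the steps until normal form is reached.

Answer: 2

Derivation:
start.  V:6 E:9  edges: 0-p->0 0-q->0 2-p->2 2-r->2 2-p->3 3-q->1 3-q->3 4-q->5 5-r->3
1. fire R0 via {0↦4, 1↦3, 2↦5}  →  V:4 E:7  edges: 0-p->0 0-q->0 2-p->2 2-r->2 2-p->3 3-q->1 3-r->3
2. fire R1 via {0↦2, 1↦3}  →  V:4 E:4  edges: 0-p->0 0-q->0 2-r->2 3-q->1
normal form: no rule applies after step 2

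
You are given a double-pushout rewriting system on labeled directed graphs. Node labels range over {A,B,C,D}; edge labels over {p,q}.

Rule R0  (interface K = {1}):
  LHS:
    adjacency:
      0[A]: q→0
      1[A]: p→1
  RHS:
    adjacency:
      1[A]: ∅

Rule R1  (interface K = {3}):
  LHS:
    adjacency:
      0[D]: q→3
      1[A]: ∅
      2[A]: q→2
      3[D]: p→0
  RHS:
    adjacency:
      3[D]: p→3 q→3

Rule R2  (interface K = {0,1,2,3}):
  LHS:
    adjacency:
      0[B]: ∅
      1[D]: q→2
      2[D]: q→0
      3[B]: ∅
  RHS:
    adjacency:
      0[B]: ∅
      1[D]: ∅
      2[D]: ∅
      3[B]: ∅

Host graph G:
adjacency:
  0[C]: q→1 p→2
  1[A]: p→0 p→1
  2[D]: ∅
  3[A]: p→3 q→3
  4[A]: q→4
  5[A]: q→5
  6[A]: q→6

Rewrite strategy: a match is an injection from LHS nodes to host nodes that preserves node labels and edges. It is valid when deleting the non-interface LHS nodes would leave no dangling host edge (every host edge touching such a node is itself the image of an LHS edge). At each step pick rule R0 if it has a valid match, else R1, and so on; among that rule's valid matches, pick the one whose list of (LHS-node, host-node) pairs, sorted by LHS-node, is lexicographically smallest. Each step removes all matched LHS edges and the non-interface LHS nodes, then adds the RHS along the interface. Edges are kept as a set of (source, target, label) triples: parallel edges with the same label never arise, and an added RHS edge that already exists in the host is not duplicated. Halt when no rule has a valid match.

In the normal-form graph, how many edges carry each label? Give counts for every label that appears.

[0] host  ⇒  7 nodes, 9 edges  {0-q->1 0-p->2 1-p->0 1-p->1 3-p->3 3-q->3 4-q->4 5-q->5 6-q->6}
[1] R0 @ {0↦4, 1↦1}  ⇒  6 nodes, 7 edges  {0-q->1 0-p->2 1-p->0 3-p->3 3-q->3 5-q->5 6-q->6}
[2] R0 @ {0↦5, 1↦3}  ⇒  5 nodes, 5 edges  {0-q->1 0-p->2 1-p->0 3-q->3 6-q->6}
final graph: no rule applies after step 2
NF edges: [(0, 1, 'q'), (0, 2, 'p'), (1, 0, 'p'), (3, 3, 'q'), (6, 6, 'q')]

Answer: p:2 q:3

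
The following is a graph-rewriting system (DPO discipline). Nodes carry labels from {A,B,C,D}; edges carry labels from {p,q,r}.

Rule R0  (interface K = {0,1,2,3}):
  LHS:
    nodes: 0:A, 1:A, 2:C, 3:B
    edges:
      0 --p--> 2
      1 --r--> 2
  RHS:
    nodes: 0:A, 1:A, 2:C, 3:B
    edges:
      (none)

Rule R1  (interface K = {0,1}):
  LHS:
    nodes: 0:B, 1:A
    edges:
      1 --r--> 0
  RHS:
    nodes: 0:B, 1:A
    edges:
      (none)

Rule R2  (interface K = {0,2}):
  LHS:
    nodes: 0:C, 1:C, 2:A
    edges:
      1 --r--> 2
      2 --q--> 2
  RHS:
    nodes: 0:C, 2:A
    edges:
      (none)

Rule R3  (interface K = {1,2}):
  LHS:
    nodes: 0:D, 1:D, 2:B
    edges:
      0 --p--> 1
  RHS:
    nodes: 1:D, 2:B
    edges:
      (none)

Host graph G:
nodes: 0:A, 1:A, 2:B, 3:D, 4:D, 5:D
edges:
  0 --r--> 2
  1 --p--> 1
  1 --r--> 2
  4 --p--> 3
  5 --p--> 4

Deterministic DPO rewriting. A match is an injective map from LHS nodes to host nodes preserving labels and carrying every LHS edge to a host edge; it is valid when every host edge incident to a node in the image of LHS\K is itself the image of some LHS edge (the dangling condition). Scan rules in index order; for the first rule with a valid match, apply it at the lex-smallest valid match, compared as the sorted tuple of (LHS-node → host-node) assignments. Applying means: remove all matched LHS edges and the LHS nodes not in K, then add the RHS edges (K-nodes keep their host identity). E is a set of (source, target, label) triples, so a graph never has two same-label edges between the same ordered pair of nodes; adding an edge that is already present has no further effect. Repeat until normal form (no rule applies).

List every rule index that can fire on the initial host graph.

Answer: [R1,R3]

Steps:
R0: no valid match — LHS pattern not found
R1: 2 valid matches — {0↦2, 1↦0}, {0↦2, 1↦1}
R2: no valid match — LHS pattern not found
R3: 1 valid match — {0↦5, 1↦4, 2↦2}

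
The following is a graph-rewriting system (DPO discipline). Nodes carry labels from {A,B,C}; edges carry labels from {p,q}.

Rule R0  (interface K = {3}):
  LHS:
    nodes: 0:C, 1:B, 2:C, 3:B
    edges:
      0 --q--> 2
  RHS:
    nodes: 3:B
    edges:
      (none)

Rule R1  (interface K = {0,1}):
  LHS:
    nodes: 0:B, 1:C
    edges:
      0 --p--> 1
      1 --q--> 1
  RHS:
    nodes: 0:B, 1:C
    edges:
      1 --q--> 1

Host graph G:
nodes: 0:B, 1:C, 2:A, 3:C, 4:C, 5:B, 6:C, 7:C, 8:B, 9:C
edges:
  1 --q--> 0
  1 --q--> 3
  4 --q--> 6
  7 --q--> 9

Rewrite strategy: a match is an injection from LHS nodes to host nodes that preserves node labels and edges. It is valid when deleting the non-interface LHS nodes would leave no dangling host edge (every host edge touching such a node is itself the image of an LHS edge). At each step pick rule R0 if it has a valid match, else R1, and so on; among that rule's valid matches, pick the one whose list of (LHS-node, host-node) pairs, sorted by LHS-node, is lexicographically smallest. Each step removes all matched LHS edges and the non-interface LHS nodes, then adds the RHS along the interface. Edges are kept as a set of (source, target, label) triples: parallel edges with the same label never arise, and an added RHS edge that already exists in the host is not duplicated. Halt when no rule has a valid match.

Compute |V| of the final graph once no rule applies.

Answer: 4

Derivation:
[0] host  ⇒  10 nodes, 4 edges  {1-q->0 1-q->3 4-q->6 7-q->9}
[1] R0 @ {0↦4, 1↦5, 2↦6, 3↦0}  ⇒  7 nodes, 3 edges  {1-q->0 1-q->3 7-q->9}
[2] R0 @ {0↦7, 1↦8, 2↦9, 3↦0}  ⇒  4 nodes, 2 edges  {1-q->0 1-q->3}
final graph: no rule applies after step 2
NF nodes: {0:B, 1:C, 2:A, 3:C}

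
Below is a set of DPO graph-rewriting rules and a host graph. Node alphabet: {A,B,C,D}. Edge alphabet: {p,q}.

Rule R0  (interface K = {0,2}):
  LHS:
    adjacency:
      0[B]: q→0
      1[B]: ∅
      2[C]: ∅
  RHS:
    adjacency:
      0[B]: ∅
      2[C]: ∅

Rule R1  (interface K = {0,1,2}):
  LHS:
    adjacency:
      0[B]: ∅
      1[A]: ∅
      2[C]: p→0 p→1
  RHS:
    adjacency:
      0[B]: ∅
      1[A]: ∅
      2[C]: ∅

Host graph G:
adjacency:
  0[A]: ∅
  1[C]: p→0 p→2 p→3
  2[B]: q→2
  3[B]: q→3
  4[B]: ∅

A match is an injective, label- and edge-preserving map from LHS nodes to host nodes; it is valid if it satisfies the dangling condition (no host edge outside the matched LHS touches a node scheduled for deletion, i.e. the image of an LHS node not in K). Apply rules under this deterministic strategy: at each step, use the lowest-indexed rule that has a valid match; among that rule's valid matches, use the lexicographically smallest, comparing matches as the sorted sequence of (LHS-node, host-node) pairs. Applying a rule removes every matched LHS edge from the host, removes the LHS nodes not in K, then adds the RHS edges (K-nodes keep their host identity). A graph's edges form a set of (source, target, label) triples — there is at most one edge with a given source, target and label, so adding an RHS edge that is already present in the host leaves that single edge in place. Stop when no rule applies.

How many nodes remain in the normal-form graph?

initial: |V|=5 |E|=5  E = 1-p->0 1-p->2 1-p->3 2-q->2 3-q->3
step 1: apply R0 at {0↦2, 1↦4, 2↦1}  → |V|=4 |E|=4  E = 1-p->0 1-p->2 1-p->3 3-q->3
step 2: apply R1 at {0↦2, 1↦0, 2↦1}  → |V|=4 |E|=2  E = 1-p->3 3-q->3
step 3: apply R0 at {0↦3, 1↦2, 2↦1}  → |V|=3 |E|=1  E = 1-p->3
halt: no rule applies after step 3
NF nodes: {0:A, 1:C, 3:B}

Answer: 3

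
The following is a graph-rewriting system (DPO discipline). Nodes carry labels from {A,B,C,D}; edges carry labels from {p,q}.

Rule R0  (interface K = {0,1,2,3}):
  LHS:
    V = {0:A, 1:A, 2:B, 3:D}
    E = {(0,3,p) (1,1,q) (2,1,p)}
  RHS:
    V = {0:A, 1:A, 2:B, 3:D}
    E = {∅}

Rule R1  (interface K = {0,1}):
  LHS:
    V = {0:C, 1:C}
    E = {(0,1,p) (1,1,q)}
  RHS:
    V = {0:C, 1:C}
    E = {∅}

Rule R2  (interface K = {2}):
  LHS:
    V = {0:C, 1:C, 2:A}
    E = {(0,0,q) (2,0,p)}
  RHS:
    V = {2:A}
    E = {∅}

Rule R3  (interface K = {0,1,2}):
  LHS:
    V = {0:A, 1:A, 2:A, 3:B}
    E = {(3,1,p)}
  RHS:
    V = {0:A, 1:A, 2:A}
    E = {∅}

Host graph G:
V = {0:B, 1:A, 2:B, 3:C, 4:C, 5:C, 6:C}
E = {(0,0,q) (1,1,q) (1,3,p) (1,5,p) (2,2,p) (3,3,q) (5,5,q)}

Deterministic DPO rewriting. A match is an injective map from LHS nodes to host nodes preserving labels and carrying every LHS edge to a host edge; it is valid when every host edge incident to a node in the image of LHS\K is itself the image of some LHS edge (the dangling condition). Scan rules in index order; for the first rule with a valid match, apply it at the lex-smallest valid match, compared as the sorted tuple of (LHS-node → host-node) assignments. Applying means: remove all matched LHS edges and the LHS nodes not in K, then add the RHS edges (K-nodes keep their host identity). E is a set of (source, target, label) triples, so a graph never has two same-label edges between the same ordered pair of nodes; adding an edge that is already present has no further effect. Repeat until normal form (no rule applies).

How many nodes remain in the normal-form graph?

Answer: 3

Derivation:
start.  V:7 E:7  edges: 0-q->0 1-q->1 1-p->3 1-p->5 2-p->2 3-q->3 5-q->5
1. fire R2 via {0↦3, 1↦4, 2↦1}  →  V:5 E:5  edges: 0-q->0 1-q->1 1-p->5 2-p->2 5-q->5
2. fire R2 via {0↦5, 1↦6, 2↦1}  →  V:3 E:3  edges: 0-q->0 1-q->1 2-p->2
final graph: no rule applies after step 2
NF nodes: {0:B, 1:A, 2:B}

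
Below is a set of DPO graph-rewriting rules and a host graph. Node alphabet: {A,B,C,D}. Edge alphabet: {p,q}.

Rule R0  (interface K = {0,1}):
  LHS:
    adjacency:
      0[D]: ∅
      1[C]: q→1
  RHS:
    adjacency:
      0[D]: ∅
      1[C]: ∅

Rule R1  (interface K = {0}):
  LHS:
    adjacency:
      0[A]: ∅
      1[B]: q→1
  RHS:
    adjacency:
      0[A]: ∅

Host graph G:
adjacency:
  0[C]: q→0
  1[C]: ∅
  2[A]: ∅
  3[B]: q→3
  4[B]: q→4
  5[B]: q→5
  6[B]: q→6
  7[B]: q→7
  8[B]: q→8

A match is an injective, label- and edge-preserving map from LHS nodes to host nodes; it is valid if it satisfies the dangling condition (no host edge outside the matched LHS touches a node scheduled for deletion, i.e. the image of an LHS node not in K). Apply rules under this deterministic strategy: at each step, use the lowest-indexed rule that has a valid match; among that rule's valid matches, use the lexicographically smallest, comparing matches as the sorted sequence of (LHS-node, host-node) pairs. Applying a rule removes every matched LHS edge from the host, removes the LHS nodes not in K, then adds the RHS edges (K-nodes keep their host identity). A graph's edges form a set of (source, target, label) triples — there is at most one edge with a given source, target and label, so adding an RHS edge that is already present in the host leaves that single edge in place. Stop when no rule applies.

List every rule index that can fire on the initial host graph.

R0: no valid match — LHS pattern not found
R1: 6 valid matches — {0↦2, 1↦3}, {0↦2, 1↦4}, {0↦2, 1↦5} (+3 more)

Answer: [R1]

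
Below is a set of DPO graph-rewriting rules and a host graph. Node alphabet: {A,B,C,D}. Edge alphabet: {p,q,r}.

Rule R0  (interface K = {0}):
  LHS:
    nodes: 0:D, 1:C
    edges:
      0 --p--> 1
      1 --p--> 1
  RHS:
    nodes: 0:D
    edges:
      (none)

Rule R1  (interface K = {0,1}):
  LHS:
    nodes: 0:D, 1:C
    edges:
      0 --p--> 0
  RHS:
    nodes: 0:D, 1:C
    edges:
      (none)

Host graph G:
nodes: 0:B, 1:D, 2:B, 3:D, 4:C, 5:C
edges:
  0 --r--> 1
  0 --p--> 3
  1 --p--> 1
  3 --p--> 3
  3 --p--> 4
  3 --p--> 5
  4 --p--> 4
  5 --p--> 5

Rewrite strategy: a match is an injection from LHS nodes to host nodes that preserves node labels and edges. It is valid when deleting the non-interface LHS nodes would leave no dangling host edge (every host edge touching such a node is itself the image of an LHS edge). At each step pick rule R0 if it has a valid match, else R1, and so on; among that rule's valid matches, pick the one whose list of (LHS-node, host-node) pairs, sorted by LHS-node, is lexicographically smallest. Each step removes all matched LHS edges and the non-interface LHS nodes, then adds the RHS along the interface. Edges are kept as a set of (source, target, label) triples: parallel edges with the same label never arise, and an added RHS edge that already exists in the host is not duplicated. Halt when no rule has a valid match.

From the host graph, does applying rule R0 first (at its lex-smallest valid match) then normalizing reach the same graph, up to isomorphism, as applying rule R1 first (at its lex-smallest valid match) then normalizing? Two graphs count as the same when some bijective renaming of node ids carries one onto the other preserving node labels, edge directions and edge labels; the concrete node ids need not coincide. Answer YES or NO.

branch R0-first: apply at {0↦3, 1↦4} → |E|=6, then 1 more step(s) → NF |V|=4 |E|=4 V={0:B, 1:D, 2:B, 3:D} E=0-r->1 0-p->3 1-p->1 3-p->3
branch R1-first: apply at {0↦1, 1↦4} → |E|=7, then 2 more step(s) → NF |V|=4 |E|=3 V={0:B, 1:D, 2:B, 3:D} E=0-r->1 0-p->3 3-p->3
graphs not isomorphic

Answer: NO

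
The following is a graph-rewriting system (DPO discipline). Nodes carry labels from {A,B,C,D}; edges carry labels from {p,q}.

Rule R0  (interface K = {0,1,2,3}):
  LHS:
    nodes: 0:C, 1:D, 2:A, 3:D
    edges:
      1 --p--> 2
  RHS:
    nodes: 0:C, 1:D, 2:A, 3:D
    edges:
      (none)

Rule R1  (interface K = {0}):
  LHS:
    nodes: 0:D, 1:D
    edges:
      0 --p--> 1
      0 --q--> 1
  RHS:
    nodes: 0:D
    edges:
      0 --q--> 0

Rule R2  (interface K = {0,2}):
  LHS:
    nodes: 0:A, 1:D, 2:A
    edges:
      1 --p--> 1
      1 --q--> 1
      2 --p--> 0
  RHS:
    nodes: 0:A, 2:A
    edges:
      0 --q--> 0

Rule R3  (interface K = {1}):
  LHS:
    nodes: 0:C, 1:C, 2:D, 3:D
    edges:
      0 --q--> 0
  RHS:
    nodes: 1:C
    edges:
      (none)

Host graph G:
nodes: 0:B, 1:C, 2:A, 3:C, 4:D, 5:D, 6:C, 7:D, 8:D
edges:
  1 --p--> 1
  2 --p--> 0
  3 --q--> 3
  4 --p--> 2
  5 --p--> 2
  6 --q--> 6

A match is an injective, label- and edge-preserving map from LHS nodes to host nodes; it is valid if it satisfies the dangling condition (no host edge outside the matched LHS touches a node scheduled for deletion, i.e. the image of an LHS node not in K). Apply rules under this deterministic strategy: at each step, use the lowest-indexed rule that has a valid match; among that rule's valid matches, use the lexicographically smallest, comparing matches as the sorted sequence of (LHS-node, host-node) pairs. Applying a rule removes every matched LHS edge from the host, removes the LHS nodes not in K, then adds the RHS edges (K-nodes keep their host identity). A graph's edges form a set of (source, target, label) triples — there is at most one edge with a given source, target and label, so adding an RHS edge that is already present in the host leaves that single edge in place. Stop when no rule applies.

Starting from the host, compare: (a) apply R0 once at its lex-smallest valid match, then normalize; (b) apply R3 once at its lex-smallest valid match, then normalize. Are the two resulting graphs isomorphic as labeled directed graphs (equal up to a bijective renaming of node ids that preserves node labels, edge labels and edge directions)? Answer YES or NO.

branch R0-first: apply at {0↦1, 1↦4, 2↦2, 3↦5} → |E|=5, then 3 more step(s) → NF |V|=3 |E|=2 V={0:B, 1:C, 2:A} E=1-p->1 2-p->0
branch R3-first: apply at {0↦3, 1↦1, 2↦7, 3↦8} → |E|=5, then 3 more step(s) → NF |V|=3 |E|=2 V={0:B, 1:C, 2:A} E=1-p->1 2-p->0
graphs isomorphic (equal up to label-preserving node renaming)

Answer: YES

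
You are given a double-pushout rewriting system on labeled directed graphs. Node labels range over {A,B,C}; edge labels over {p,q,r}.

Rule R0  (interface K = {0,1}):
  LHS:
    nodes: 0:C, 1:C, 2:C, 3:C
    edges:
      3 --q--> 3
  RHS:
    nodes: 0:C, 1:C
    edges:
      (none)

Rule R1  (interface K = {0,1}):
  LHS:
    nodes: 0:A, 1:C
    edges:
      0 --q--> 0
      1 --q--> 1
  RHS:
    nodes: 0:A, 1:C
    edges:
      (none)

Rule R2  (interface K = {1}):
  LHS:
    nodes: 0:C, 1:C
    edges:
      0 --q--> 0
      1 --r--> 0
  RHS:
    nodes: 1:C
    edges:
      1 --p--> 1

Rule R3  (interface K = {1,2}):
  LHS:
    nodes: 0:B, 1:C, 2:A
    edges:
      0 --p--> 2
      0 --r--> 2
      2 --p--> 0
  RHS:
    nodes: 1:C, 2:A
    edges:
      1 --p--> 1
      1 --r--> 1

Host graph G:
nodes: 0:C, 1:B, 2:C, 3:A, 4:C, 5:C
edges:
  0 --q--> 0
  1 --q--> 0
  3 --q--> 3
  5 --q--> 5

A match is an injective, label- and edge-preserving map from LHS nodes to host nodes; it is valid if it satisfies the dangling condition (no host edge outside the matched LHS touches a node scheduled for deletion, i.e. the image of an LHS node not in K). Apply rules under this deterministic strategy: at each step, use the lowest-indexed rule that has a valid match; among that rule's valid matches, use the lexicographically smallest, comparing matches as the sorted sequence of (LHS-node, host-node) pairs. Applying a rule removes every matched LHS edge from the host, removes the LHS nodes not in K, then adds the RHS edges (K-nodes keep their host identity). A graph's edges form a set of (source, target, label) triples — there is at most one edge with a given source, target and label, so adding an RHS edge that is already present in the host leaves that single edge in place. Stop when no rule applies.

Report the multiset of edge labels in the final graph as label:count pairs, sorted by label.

Answer: q:1

Steps:
[0] host  ⇒  6 nodes, 4 edges  {0-q->0 1-q->0 3-q->3 5-q->5}
[1] R0 @ {0↦0, 1↦2, 2↦4, 3↦5}  ⇒  4 nodes, 3 edges  {0-q->0 1-q->0 3-q->3}
[2] R1 @ {0↦3, 1↦0}  ⇒  4 nodes, 1 edges  {1-q->0}
final graph: no rule applies after step 2
NF edges: [(1, 0, 'q')]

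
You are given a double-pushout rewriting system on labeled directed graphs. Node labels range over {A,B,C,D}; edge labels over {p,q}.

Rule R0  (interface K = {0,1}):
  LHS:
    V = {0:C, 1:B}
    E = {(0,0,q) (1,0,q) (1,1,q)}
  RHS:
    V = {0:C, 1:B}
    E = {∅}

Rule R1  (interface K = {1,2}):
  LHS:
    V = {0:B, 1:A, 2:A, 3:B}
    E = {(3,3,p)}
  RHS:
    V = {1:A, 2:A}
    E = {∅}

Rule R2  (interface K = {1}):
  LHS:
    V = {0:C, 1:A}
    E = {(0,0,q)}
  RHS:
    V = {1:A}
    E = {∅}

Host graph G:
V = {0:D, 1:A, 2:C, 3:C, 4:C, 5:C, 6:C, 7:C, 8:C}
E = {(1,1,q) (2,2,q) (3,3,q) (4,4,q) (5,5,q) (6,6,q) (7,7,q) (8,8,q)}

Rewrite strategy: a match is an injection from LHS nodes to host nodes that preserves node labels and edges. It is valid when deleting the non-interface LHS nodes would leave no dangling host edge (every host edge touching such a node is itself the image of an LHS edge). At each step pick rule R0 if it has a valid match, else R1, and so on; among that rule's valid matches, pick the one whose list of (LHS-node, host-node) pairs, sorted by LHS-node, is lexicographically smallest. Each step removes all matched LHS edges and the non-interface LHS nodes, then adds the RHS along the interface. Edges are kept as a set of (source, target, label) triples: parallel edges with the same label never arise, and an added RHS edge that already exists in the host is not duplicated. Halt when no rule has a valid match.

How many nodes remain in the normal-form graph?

Answer: 2

Steps:
start.  V:9 E:8  edges: 1-q->1 2-q->2 3-q->3 4-q->4 5-q->5 6-q->6 7-q->7 8-q->8
1. fire R2 via {0↦2, 1↦1}  →  V:8 E:7  edges: 1-q->1 3-q->3 4-q->4 5-q->5 6-q->6 7-q->7 8-q->8
2. fire R2 via {0↦3, 1↦1}  →  V:7 E:6  edges: 1-q->1 4-q->4 5-q->5 6-q->6 7-q->7 8-q->8
3. fire R2 via {0↦4, 1↦1}  →  V:6 E:5  edges: 1-q->1 5-q->5 6-q->6 7-q->7 8-q->8
4. fire R2 via {0↦5, 1↦1}  →  V:5 E:4  edges: 1-q->1 6-q->6 7-q->7 8-q->8
5. fire R2 via {0↦6, 1↦1}  →  V:4 E:3  edges: 1-q->1 7-q->7 8-q->8
6. fire R2 via {0↦7, 1↦1}  →  V:3 E:2  edges: 1-q->1 8-q->8
7. fire R2 via {0↦8, 1↦1}  →  V:2 E:1  edges: 1-q->1
halt: no rule applies after step 7
NF nodes: {0:D, 1:A}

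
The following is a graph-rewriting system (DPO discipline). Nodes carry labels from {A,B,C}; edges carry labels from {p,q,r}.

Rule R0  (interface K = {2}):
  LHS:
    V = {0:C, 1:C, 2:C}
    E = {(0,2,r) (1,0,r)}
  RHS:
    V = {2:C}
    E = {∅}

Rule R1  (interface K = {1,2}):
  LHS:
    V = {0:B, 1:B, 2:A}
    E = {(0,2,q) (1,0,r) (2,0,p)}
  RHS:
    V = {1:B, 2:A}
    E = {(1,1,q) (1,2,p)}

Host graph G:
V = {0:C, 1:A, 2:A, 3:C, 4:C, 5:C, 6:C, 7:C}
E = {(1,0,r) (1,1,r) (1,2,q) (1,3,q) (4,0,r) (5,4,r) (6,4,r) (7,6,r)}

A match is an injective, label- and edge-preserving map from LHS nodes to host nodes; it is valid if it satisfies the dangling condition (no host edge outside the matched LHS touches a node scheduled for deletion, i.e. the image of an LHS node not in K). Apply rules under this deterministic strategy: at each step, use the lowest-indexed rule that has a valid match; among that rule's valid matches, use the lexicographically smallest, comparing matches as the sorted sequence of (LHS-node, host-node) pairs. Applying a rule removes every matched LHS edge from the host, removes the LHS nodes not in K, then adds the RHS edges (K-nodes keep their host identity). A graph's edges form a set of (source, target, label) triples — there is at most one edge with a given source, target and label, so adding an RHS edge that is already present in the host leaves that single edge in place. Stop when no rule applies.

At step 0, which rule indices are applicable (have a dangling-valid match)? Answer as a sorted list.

Answer: [R0]

Rewrite trace:
R0: 1 valid match — {0↦6, 1↦7, 2↦4}
R1: no valid match — LHS pattern not found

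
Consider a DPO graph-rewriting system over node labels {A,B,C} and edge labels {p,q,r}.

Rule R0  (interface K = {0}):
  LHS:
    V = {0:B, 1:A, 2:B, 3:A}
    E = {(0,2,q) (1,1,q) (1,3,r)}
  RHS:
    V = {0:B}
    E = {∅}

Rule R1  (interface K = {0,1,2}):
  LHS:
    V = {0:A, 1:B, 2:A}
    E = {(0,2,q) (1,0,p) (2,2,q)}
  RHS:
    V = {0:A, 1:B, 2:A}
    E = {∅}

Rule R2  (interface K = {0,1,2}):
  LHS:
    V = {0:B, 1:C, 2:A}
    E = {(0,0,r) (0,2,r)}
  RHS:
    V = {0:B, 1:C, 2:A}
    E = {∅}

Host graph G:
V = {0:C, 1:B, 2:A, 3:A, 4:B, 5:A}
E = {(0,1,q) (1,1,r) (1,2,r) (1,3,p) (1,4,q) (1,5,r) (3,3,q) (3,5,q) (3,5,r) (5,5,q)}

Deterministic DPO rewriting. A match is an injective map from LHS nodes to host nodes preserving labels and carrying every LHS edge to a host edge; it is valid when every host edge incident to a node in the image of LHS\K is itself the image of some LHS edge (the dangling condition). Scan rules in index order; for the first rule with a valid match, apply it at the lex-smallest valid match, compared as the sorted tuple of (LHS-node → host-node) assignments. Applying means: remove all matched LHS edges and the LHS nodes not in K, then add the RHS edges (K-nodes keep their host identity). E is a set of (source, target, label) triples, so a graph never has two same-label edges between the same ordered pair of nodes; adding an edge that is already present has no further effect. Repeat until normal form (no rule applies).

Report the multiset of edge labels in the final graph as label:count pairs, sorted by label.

initial: |V|=6 |E|=10  E = 0-q->1 1-r->1 1-r->2 1-p->3 1-q->4 1-r->5 3-q->3 3-q->5 3-r->5 5-q->5
step 1: apply R1 at {0↦3, 1↦1, 2↦5}  → |V|=6 |E|=7  E = 0-q->1 1-r->1 1-r->2 1-q->4 1-r->5 3-q->3 3-r->5
step 2: apply R2 at {0↦1, 1↦0, 2↦2}  → |V|=6 |E|=5  E = 0-q->1 1-q->4 1-r->5 3-q->3 3-r->5
halt: no rule applies after step 2
NF edges: [(0, 1, 'q'), (1, 4, 'q'), (1, 5, 'r'), (3, 3, 'q'), (3, 5, 'r')]

Answer: q:3 r:2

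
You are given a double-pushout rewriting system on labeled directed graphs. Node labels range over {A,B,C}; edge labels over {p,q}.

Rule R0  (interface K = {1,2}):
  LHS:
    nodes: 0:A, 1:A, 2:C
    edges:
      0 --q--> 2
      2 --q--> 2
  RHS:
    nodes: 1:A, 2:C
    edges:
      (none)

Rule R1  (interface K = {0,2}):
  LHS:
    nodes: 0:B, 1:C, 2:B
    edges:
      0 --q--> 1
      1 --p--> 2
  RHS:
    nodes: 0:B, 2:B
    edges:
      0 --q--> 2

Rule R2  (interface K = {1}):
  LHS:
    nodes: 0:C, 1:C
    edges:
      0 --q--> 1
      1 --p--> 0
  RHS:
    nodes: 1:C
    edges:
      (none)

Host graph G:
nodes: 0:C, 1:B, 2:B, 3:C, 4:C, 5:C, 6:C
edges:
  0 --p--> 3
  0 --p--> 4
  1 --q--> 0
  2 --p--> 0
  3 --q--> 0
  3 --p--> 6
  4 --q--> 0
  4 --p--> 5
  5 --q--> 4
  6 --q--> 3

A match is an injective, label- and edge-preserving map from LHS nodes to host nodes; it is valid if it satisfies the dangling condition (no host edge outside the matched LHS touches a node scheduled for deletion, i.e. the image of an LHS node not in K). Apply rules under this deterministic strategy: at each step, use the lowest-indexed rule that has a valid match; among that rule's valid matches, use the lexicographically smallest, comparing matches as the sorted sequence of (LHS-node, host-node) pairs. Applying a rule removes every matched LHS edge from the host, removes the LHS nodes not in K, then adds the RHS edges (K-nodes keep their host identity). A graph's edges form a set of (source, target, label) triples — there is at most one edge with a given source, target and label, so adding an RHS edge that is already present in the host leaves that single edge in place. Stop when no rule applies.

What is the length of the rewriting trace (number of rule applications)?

initial: |V|=7 |E|=10  E = 0-p->3 0-p->4 1-q->0 2-p->0 3-q->0 3-p->6 4-q->0 4-p->5 5-q->4 6-q->3
step 1: apply R2 at {0↦5, 1↦4}  → |V|=6 |E|=8  E = 0-p->3 0-p->4 1-q->0 2-p->0 3-q->0 3-p->6 4-q->0 6-q->3
step 2: apply R2 at {0↦4, 1↦0}  → |V|=5 |E|=6  E = 0-p->3 1-q->0 2-p->0 3-q->0 3-p->6 6-q->3
step 3: apply R2 at {0↦6, 1↦3}  → |V|=4 |E|=4  E = 0-p->3 1-q->0 2-p->0 3-q->0
step 4: apply R2 at {0↦3, 1↦0}  → |V|=3 |E|=2  E = 1-q->0 2-p->0
final graph: no rule applies after step 4

Answer: 4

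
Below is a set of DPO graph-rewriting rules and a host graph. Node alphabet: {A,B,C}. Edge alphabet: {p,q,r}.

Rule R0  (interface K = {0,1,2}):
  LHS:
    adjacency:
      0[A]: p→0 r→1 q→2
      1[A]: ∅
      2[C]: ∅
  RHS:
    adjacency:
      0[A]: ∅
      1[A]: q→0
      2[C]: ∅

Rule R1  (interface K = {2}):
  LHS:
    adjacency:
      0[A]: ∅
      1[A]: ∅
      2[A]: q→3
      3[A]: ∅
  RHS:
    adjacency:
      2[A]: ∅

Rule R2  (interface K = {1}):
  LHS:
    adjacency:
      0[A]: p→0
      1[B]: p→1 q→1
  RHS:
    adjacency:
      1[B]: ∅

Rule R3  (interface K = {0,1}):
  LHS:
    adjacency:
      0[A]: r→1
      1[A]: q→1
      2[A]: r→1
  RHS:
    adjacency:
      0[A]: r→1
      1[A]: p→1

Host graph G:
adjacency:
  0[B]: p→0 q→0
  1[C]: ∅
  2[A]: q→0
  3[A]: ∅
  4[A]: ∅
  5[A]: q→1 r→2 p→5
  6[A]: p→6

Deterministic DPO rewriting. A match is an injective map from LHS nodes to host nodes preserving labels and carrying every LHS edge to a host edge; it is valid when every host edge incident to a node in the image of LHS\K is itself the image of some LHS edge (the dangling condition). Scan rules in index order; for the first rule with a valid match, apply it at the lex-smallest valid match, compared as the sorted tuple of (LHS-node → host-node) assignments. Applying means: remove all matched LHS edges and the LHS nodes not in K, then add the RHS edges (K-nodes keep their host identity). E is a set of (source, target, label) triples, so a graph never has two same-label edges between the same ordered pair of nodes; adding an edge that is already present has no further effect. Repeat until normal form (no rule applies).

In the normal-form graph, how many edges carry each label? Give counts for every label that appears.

Answer: q:1

Derivation:
initial: |V|=7 |E|=7  E = 0-p->0 0-q->0 2-q->0 5-q->1 5-r->2 5-p->5 6-p->6
step 1: apply R0 at {0↦5, 1↦2, 2↦1}  → |V|=7 |E|=5  E = 0-p->0 0-q->0 2-q->0 2-q->5 6-p->6
step 2: apply R1 at {0↦3, 1↦4, 2↦2, 3↦5}  → |V|=4 |E|=4  E = 0-p->0 0-q->0 2-q->0 6-p->6
step 3: apply R2 at {0↦6, 1↦0}  → |V|=3 |E|=1  E = 2-q->0
normal form: no rule applies after step 3
NF edges: [(2, 0, 'q')]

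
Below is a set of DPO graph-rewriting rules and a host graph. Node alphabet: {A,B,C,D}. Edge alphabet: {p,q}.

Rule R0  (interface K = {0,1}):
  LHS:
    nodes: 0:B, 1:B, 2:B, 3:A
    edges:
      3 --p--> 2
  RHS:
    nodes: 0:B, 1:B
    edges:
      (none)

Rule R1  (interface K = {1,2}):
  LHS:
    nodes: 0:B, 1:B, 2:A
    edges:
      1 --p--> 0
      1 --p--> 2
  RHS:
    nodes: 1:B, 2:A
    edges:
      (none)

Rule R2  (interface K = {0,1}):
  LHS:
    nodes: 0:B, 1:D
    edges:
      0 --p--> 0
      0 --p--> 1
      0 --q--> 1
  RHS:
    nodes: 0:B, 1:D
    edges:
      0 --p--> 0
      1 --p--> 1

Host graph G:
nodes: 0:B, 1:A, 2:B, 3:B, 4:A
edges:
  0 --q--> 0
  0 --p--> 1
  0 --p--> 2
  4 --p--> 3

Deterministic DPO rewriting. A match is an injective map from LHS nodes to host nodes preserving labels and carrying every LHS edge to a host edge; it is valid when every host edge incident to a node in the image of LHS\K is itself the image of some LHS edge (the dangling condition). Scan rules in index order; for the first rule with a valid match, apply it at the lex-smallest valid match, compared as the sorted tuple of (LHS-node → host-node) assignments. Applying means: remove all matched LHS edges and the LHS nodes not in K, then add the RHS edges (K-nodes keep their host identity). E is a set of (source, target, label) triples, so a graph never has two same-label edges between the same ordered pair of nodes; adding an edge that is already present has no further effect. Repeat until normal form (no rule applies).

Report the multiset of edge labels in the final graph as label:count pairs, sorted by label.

[0] host  ⇒  5 nodes, 4 edges  {0-q->0 0-p->1 0-p->2 4-p->3}
[1] R0 @ {0↦0, 1↦2, 2↦3, 3↦4}  ⇒  3 nodes, 3 edges  {0-q->0 0-p->1 0-p->2}
[2] R1 @ {0↦2, 1↦0, 2↦1}  ⇒  2 nodes, 1 edges  {0-q->0}
final graph: no rule applies after step 2
NF edges: [(0, 0, 'q')]

Answer: q:1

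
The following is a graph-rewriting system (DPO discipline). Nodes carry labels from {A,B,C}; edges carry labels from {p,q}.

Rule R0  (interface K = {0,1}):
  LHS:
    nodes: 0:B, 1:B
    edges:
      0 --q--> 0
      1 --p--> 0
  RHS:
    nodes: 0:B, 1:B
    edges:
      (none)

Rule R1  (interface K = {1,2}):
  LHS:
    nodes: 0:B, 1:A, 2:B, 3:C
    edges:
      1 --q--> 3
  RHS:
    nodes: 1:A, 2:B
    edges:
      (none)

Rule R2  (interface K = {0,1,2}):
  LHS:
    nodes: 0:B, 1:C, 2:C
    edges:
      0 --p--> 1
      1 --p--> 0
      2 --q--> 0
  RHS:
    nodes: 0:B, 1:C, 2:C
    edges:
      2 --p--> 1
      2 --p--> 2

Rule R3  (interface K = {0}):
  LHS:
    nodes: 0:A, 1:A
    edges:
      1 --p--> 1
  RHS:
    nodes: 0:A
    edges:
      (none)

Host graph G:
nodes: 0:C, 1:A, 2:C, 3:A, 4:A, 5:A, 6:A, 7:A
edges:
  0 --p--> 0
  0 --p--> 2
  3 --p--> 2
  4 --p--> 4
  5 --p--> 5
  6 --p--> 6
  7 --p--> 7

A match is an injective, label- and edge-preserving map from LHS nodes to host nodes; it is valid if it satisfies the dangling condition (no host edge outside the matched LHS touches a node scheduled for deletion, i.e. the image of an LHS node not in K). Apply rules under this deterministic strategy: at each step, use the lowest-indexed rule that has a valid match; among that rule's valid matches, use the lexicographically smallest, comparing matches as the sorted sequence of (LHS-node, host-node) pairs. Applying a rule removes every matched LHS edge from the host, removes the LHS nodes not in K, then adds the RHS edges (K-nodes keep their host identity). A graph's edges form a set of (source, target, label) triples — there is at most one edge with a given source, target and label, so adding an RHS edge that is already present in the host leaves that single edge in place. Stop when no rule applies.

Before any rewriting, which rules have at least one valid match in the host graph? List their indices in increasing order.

R0: no valid match — LHS pattern not found
R1: no valid match — LHS pattern not found
R2: no valid match — LHS pattern not found
R3: 20 valid matches — {0↦1, 1↦4}, {0↦1, 1↦5}, {0↦1, 1↦6} (+17 more)

Answer: [R3]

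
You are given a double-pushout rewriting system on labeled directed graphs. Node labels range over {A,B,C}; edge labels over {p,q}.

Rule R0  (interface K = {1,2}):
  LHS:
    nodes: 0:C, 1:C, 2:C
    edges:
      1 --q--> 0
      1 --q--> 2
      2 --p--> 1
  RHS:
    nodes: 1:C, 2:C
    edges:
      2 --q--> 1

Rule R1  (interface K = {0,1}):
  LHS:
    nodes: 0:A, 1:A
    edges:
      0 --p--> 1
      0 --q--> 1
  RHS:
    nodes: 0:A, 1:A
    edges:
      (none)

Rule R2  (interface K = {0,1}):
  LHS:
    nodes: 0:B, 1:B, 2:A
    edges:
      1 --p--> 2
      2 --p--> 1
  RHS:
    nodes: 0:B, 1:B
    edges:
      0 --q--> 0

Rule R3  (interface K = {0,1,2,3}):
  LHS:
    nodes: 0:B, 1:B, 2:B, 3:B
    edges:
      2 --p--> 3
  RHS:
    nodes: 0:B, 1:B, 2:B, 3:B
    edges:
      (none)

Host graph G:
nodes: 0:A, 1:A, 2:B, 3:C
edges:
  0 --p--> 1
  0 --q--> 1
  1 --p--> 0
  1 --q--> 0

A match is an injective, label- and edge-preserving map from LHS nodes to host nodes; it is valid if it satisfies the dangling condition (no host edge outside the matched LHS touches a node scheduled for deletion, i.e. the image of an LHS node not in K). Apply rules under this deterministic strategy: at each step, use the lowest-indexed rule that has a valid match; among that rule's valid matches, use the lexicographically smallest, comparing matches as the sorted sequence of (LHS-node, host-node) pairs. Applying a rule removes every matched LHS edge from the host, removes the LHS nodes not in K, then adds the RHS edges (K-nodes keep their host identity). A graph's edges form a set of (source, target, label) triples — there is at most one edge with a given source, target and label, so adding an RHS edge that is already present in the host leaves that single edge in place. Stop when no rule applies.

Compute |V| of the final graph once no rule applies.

Answer: 4

Rewrite trace:
[0] host  ⇒  4 nodes, 4 edges  {0-p->1 0-q->1 1-p->0 1-q->0}
[1] R1 @ {0↦0, 1↦1}  ⇒  4 nodes, 2 edges  {1-p->0 1-q->0}
[2] R1 @ {0↦1, 1↦0}  ⇒  4 nodes, 0 edges  {∅}
final graph: no rule applies after step 2
NF nodes: {0:A, 1:A, 2:B, 3:C}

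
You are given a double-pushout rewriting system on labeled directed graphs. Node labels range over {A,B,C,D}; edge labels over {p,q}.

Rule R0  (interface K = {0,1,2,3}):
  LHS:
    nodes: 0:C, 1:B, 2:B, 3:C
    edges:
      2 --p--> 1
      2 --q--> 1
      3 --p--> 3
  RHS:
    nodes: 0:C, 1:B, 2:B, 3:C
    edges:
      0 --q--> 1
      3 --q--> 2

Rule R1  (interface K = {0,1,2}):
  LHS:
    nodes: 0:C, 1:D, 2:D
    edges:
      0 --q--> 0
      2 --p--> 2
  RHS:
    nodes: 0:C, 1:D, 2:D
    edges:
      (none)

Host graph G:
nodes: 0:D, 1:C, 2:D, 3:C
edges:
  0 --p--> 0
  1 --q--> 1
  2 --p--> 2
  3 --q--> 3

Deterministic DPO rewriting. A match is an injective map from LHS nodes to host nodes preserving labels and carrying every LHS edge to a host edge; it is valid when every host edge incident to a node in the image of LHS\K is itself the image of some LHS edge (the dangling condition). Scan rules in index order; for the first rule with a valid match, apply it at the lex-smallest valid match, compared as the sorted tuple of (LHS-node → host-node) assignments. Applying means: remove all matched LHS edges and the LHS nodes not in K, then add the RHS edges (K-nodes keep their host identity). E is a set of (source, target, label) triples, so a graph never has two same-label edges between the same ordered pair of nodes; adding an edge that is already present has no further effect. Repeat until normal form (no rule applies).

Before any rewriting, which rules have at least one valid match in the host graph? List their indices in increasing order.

Answer: [R1]

Steps:
R0: no valid match — LHS pattern not found
R1: 4 valid matches — {0↦1, 1↦0, 2↦2}, {0↦1, 1↦2, 2↦0}, {0↦3, 1↦0, 2↦2} (+1 more)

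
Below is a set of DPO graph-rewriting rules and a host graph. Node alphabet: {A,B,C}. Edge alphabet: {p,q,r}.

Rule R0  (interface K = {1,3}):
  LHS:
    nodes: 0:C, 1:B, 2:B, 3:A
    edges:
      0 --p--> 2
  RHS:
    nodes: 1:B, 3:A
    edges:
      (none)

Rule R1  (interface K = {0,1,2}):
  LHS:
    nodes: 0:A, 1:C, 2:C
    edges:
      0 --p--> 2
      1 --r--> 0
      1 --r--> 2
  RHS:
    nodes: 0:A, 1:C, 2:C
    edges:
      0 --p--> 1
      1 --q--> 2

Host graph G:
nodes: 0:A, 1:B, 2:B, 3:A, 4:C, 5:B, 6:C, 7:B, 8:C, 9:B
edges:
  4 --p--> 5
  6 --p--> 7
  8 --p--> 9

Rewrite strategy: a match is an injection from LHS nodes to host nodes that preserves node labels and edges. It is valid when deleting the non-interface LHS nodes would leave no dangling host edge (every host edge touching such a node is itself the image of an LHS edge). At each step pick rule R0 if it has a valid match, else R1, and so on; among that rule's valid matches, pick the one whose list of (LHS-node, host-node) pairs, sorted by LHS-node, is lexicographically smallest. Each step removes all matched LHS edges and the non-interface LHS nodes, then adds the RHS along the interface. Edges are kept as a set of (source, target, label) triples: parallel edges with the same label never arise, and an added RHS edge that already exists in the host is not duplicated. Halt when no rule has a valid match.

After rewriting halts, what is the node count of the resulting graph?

Answer: 4

Steps:
[0] host  ⇒  10 nodes, 3 edges  {4-p->5 6-p->7 8-p->9}
[1] R0 @ {0↦4, 1↦1, 2↦5, 3↦0}  ⇒  8 nodes, 2 edges  {6-p->7 8-p->9}
[2] R0 @ {0↦6, 1↦1, 2↦7, 3↦0}  ⇒  6 nodes, 1 edges  {8-p->9}
[3] R0 @ {0↦8, 1↦1, 2↦9, 3↦0}  ⇒  4 nodes, 0 edges  {∅}
halt: no rule applies after step 3
NF nodes: {0:A, 1:B, 2:B, 3:A}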